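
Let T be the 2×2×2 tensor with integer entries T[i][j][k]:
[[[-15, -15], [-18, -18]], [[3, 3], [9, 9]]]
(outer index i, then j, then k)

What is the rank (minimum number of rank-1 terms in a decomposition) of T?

Lower bound: the mode-1 unfolding of T (rows indexed by i, columns by (j,k) = (0,0), (0,1), (1,0), (1,1)) is [[-15, -15, -18, -18], [3, 3, 9, 9]].
There the 2×2 minor on rows i ∈ {0, 1}, columns (j,k) ∈ {(0,0), (1,0)} is det [[-15, -18], [3, 9]] = -81 ≠ 0, so this unfolding has rank ≥ 2; CP rank is at least every unfolding rank, so rank(T) ≥ 2. (This is only a lower bound: in general the CP rank may exceed every unfolding rank, so we still need to exhibit 2 rank-1 terms summing to T.)
Upper bound — finding two terms. Every mode-3 slice of T is a multiple of one matrix: T[:,:,k] = c[k]·M with c = [1, 1] and M = [[-15, -18], [3, 9]] (rows indexed by i, columns by j). So it suffices to write M as a sum of two rank-1 matrices.
Splitting M by its rows (i = 0, 1), M = [1, 0][-15, -18]ᵀ + [0, 1][3, 9]ᵀ.
Hence T = [1, 0] ⊗ [-15, -18] ⊗ [1, 1] + [0, 1] ⊗ [3, 9] ⊗ [1, 1], so rank(T) ≤ 2.
These bounds meet, so rank(T) = 2.

2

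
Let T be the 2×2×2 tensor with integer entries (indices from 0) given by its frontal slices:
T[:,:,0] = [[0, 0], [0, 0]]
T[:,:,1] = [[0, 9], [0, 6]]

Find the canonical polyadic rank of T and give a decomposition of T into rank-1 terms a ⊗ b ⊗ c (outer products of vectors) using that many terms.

Lower bound: T ≠ 0 (e.g. T[0,1,1] = 9), so rank(T) ≥ 1.
Upper bound: if T = a ⊗ b ⊗ c then every fibre of T is a multiple of the corresponding factor, so read the factors off the fibres through the nonzero entry T[0,1,1] = 9.
The mode-1 fibre T[:,1,1] = [9, 6] gives a = [3, 2] (primitive direction); the mode-2 fibre T[0,:,1] = [0, 9] gives b = [0, 1]; then c[k] = T[0,1,k] / (a[0]·b[1]) = [0, 9] / 3 = [0, 3].
Expanding [3, 2] ⊗ [0, 1] ⊗ [0, 3] reproduces all 8 entries of T, so T = [3, 2] ⊗ [0, 1] ⊗ [0, 3] and rank(T) ≤ 1.
These bounds meet, so rank(T) = 1.

rank(T) = 1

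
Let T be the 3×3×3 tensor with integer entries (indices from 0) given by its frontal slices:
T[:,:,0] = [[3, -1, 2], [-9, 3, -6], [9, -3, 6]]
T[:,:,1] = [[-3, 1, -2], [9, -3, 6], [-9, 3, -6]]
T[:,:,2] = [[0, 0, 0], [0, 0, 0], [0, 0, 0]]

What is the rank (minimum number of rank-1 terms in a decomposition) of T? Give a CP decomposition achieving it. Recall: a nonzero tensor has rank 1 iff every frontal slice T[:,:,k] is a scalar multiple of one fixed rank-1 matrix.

Lower bound: T ≠ 0 (e.g. T[0,0,0] = 3), so rank(T) ≥ 1.
Upper bound: if T = a ∘ b ∘ c then every fibre of T is a multiple of the corresponding factor, so read the factors off the fibres through the nonzero entry T[0,0,0] = 3.
The mode-1 fibre T[:,0,0] = [3, -9, 9] gives a = (1, -3, 3) (primitive direction); the mode-2 fibre T[0,:,0] = [3, -1, 2] gives b = (3, -1, 2); then c[k] = T[0,0,k] / (a[0]·b[0]) = [3, -3, 0] / 3 = (1, -1, 0).
Expanding (1, -3, 3) ∘ (3, -1, 2) ∘ (1, -1, 0) reproduces all 27 entries of T, so T = (1, -3, 3) ∘ (3, -1, 2) ∘ (1, -1, 0) and rank(T) ≤ 1.
These bounds meet, so rank(T) = 1.

rank(T) = 1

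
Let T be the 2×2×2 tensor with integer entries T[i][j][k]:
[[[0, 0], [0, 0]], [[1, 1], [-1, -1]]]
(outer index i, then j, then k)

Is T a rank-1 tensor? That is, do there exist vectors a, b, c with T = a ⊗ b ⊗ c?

If T = a ⊗ b ⊗ c then every fibre of T is a multiple of the corresponding factor, so read the factors off the fibres through the nonzero entry T[1,0,0] = 1.
The mode-1 fibre T[:,0,0] = [0, 1] gives a = (0, 1) (primitive direction); the mode-2 fibre T[1,:,0] = [1, -1] gives b = (1, -1); then c[k] = T[1,0,k] / (a[1]·b[0]) = [1, 1] / 1 = (1, 1).
Expanding (0, 1) ⊗ (1, -1) ⊗ (1, 1) reproduces all 8 entries of T, so T = (0, 1) ⊗ (1, -1) ⊗ (1, 1) and rank(T) ≤ 1.
Equivalently every frontal slice T[:,:,k] is c[k] times the rank-1 matrix (0, 1) ⊗ (1, -1). So T has rank 1 (it is nonzero).

Yes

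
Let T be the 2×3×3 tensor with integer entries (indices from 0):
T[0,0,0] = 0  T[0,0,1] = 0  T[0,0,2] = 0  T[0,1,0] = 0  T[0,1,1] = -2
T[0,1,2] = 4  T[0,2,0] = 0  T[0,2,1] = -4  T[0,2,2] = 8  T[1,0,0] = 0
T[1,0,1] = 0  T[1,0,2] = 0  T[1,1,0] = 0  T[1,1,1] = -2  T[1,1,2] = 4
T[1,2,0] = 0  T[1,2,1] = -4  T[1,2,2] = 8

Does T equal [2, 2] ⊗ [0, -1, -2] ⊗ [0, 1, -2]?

Reconstruct entrywise from the claimed factors. For example, T[0,1,2] = 4 and Σₗ aₗ[0]bₗ[1]cₗ[2] = (2)·(-1)·(-2) = 4; checking all 18 entries, every one matches. The claim holds.

Yes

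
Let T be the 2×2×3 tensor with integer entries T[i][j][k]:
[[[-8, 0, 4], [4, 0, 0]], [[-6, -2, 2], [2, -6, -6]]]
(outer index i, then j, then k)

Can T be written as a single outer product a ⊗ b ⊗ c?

No

The mode-3 unfolding of T (rows indexed by k, columns by (i,j) = (0,0), (0,1), (1,0), (1,1)) is [[-8, 4, -6, 2], [0, 0, -2, -6], [4, 0, 2, -6]].
There the 3×3 minor on rows k ∈ {0, 1, 2}, columns (i,j) ∈ {(0,0), (0,1), (1,0)} is det [[-8, 4, -6], [0, 0, -2], [4, 0, 2]] = -32 ≠ 0, so this unfolding has rank ≥ 3; CP rank is at least every unfolding rank, so rank(T) ≥ 3.
In particular rank(T) ≥ 3 > 1, so T is not rank-1.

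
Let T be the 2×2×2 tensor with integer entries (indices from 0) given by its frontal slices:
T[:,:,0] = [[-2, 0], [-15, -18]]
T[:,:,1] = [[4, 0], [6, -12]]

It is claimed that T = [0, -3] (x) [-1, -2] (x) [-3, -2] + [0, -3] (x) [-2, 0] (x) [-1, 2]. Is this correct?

Reconstruct entry (0,0,0) from the claimed factors: Σₗ aₗ[0]bₗ[0]cₗ[0] = (0)·(-1)·(-3) + (0)·(-2)·(-1) = 0, but T[0,0,0] = -2. The claim is false.

No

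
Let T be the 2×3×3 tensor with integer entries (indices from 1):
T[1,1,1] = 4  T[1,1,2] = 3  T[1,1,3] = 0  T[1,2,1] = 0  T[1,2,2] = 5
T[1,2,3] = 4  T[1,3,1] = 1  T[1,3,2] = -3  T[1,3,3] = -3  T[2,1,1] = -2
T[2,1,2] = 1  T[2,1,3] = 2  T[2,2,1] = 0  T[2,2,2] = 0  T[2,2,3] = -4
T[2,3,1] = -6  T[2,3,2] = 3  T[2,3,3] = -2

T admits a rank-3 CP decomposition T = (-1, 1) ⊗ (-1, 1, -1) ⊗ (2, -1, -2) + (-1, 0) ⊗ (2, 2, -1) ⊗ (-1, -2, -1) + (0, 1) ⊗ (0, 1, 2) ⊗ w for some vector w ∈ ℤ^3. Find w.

w = (-2, 1, -2)

Subtract the known terms from T to get the rank-1 residual R = (0, 1) ⊗ (0, 1, 2) ⊗ w, so R[i,j,k] = a[i]·b[j]·w[k]. Pick indices with nonzero a[2]·b[2] = (1)·(1) = 1. Only the fibre through (2,2,·) is needed: R[2,2,:] = T[2,2,:] − Σₗ aₗ[2]bₗ[2]cₗ = [0, 0, -4] − (1)·(1)·(2, -1, -2) − (0)·(2)·(-1, -2, -1) = [-2, 1, -2]. Then w[k] = R[2,2,k] / 1 for each k, giving w = [-2, 1, -2] / 1 = (-2, 1, -2).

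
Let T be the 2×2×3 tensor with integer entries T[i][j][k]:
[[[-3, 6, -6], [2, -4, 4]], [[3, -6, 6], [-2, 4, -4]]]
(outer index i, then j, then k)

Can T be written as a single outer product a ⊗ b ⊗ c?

Yes

If T = a ⊗ b ⊗ c then every fibre of T is a multiple of the corresponding factor, so read the factors off the fibres through the nonzero entry T[0,0,0] = -3.
The mode-1 fibre T[:,0,0] = [-3, 3] gives a = [1, -1] (primitive direction); the mode-2 fibre T[0,:,0] = [-3, 2] gives b = [3, -2]; then c[k] = T[0,0,k] / (a[0]·b[0]) = [-3, 6, -6] / 3 = [-1, 2, -2].
Expanding [1, -1] ⊗ [3, -2] ⊗ [-1, 2, -2] reproduces all 12 entries of T, so T = [1, -1] ⊗ [3, -2] ⊗ [-1, 2, -2] and rank(T) ≤ 1.
Equivalently every frontal slice T[:,:,k] is c[k] times the rank-1 matrix [1, -1] ⊗ [3, -2]. So T has rank 1 (it is nonzero).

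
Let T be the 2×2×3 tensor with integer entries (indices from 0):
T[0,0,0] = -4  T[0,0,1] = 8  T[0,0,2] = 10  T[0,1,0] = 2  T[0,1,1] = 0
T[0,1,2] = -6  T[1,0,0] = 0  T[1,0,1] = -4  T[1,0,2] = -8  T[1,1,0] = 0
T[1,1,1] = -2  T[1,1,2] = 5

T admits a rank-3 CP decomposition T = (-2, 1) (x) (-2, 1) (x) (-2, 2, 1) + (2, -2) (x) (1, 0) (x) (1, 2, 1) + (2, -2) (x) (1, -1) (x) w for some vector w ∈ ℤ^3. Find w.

Subtract the known terms from T to get the rank-1 residual R = (2, -2) (x) (1, -1) (x) w, so R[i,j,k] = a[i]·b[j]·w[k]. Pick indices with nonzero a[0]·b[0] = (2)·(1) = 2. Only the fibre through (0,0,·) is needed: R[0,0,:] = T[0,0,:] − Σₗ aₗ[0]bₗ[0]cₗ = [-4, 8, 10] − (-2)·(-2)·(-2, 2, 1) − (2)·(1)·(1, 2, 1) = [2, -4, 4]. Then w[k] = R[0,0,k] / 2 for each k, giving w = [2, -4, 4] / 2 = (1, -2, 2).

w = (1, -2, 2)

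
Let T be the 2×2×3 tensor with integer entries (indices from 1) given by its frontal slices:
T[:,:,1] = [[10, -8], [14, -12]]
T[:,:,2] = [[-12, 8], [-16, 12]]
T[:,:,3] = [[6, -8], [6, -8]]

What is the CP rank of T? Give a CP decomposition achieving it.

Lower bound: the mode-3 unfolding of T (rows indexed by k, columns by (i,j) = (1,1), (1,2), (2,1), (2,2)) is [[10, -8, 14, -12], [-12, 8, -16, 12], [6, -8, 6, -8]].
There the 3×3 minor on rows k ∈ {1, 2, 3}, columns (i,j) ∈ {(1,1), (1,2), (2,1)} is det [[10, -8, 14], [-12, 8, -16], [6, -8, 6]] = 64 ≠ 0, so this unfolding has rank ≥ 3; CP rank is at least every unfolding rank, so rank(T) ≥ 3. (Flattening ranks never certify an upper bound on CP rank; for that we must actually write T with 3 rank-1 terms.)
Upper bound: T is a sum of 3 rank-1 terms, T = (0, 1) ⊗ (1, -1) ⊗ (4, -4, 0) + (1, 1) ⊗ (1, -1) ⊗ (8, -8, 8) + (1, 1) ⊗ (1, 0) ⊗ (2, -4, -2) (one valid choice — decompositions are not unique — normalised so each a, b is primitive with positive first nonzero entry; check it by expanding all entries), so rank(T) ≤ 3.
These bounds meet, so rank(T) = 3.
Check entry T[1,1,3] = 6: (0)·(1)·(0) + (1)·(1)·(8) + (1)·(1)·(-2) = 6.

rank(T) = 3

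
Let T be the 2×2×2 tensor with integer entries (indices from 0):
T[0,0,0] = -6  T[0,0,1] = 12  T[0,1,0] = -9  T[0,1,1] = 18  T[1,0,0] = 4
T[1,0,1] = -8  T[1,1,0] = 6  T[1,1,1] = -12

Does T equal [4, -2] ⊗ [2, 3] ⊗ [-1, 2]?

No

Reconstruct entry (0,0,0) from the claimed factors: Σₗ aₗ[0]bₗ[0]cₗ[0] = (4)·(2)·(-1) = -8, but T[0,0,0] = -6. The claim is false.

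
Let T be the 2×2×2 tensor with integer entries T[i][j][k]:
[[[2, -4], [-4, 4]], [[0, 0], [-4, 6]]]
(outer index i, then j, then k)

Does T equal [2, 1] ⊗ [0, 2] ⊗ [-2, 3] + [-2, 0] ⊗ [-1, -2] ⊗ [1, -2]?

Reconstruct entrywise from the claimed factors. For example, T[1,1,1] = 6 and Σₗ aₗ[1]bₗ[1]cₗ[1] = (1)·(2)·(3) + (0)·(-2)·(-2) = 6; checking all 8 entries, every one matches. The claim holds.

Yes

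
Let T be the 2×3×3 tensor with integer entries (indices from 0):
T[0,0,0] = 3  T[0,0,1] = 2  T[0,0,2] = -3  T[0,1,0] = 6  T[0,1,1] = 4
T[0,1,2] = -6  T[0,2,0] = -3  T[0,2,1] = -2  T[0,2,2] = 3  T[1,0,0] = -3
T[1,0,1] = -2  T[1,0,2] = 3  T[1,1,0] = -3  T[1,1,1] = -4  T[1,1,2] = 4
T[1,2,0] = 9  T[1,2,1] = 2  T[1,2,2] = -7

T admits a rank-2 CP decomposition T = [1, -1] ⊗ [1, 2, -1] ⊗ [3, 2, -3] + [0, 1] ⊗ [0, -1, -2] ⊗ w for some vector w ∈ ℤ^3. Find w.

w = [-3, 0, 2]

Subtract the known terms from T to get the rank-1 residual R = [0, 1] ⊗ [0, -1, -2] ⊗ w, so R[i,j,k] = a[i]·b[j]·w[k]. Pick indices with nonzero a[1]·b[1] = (1)·(-1) = -1. Only the fibre through (1,1,·) is needed: R[1,1,:] = T[1,1,:] − Σₗ aₗ[1]bₗ[1]cₗ = [-3, -4, 4] − (-1)·(2)·[3, 2, -3] = [3, 0, -2]. Then w[k] = R[1,1,k] / -1 for each k, giving w = [3, 0, -2] / -1 = [-3, 0, 2].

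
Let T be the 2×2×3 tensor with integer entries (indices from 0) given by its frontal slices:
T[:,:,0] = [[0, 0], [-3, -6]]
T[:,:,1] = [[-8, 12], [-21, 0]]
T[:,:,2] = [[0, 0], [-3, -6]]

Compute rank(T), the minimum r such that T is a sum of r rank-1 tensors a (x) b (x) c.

2

Lower bound: the mode-2 unfolding of T (rows indexed by j, columns by (i,k) = (0,0), (0,1), (0,2), (1,0), (1,1), (1,2)) is [[0, -8, 0, -3, -21, -3], [0, 12, 0, -6, 0, -6]].
There the 2×2 minor on rows j ∈ {0, 1}, columns (i,k) ∈ {(0,1), (1,0)} is det [[-8, -3], [12, -6]] = 84 ≠ 0, so this unfolding has rank ≥ 2; CP rank is at least every unfolding rank, so rank(T) ≥ 2. (Flattening ranks never certify an upper bound on CP rank; for that we must actually write T with 2 rank-1 terms.)
Upper bound — finding two terms. Write S_k = T[:,:,k] for the frontal slices: S₀ = [[0, 0], [-3, -6]], S₁ = [[-8, 12], [-21, 0]], S₂ = [[0, 0], [-3, -6]].
If T = a₁ (x) b₁ (x) c₁ + a₂ (x) b₂ (x) c₂ then each S_k = c₁[k]·a₁b₁ᵀ + c₂[k]·a₂b₂ᵀ. S₀ and S₁ are linearly independent, so a₁b₁ᵀ and a₂b₂ᵀ must span the same plane of matrices: they are the rank-1 matrices of the form x·S₀ + y·S₁.
det(x·S₀ + y·S₁) is 84·xy + 252·y² = 84·(x + 3·y)(y), vanishing at (x:y) = (3:-1) and (1:0).
M₁ = 3·S₀ − S₁ = [[8, -12], [12, -18]] = 2·[2, 3][2, -3]ᵀ and M₂ = S₀ = [[0, 0], [-3, -6]] = (-3)·[0, 1][1, 2]ᵀ, so take a₁ = [2, 3], b₁ = [2, -3], a₂ = [0, 1], b₂ = [1, 2].
Each slice is an integer combination of E₁ = a₁b₁ᵀ and E₂ = a₂b₂ᵀ: S₀ = −3·E₂, S₁ = −2·E₁ − 9·E₂, S₂ = −3·E₂; reading off coefficients, c₁ = [0, -2, 0] and c₂ = [-3, -9, -3].
Hence T = [2, 3] (x) [2, -3] (x) [0, -2, 0] + [0, 1] (x) [1, 2] (x) [-3, -9, -3], so rank(T) ≤ 2.
These bounds meet, so rank(T) = 2.
Check entry T[0,0,2] = 0: (2)·(2)·(0) + (0)·(1)·(-3) = 0.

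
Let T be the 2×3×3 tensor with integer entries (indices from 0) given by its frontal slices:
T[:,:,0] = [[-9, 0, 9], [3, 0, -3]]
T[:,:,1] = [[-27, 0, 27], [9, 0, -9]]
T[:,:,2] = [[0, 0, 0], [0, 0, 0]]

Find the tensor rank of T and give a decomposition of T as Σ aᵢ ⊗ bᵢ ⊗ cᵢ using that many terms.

Lower bound: T ≠ 0 (e.g. T[0,0,0] = -9), so rank(T) ≥ 1.
Upper bound: if T = a ⊗ b ⊗ c then every fibre of T is a multiple of the corresponding factor, so read the factors off the fibres through the nonzero entry T[0,0,0] = -9.
The mode-1 fibre T[:,0,0] = [-9, 3] gives a = (3, -1) (primitive direction); the mode-2 fibre T[0,:,0] = [-9, 0, 9] gives b = (1, 0, -1); then c[k] = T[0,0,k] / (a[0]·b[0]) = [-9, -27, 0] / 3 = (-3, -9, 0).
Expanding (3, -1) ⊗ (1, 0, -1) ⊗ (-3, -9, 0) reproduces all 18 entries of T, so T = (3, -1) ⊗ (1, 0, -1) ⊗ (-3, -9, 0) and rank(T) ≤ 1.
These bounds meet, so rank(T) = 1.

rank(T) = 1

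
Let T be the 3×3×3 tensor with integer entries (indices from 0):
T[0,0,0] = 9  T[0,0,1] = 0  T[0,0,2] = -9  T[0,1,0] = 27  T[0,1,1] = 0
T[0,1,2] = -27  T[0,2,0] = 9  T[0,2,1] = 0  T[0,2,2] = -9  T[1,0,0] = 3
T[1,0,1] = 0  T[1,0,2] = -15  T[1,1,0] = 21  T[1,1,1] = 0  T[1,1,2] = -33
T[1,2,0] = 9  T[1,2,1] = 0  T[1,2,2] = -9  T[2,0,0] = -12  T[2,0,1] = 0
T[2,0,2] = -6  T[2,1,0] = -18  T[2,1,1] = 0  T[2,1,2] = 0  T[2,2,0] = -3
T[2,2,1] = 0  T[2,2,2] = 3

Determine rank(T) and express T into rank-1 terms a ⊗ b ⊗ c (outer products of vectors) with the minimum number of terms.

Lower bound: the mode-3 unfolding of T (rows indexed by k, columns by (i,j) = (0,0), (0,1), (0,2), (1,0), (1,1), (1,2), (2,0), (2,1), (2,2)) is [[9, 27, 9, 3, 21, 9, -12, -18, -3], [0, 0, 0, 0, 0, 0, 0, 0, 0], [-9, -27, -9, -15, -33, -9, -6, 0, 3]].
There the 2×2 minor on rows k ∈ {0, 2}, columns (i,j) ∈ {(0,0), (1,0)} is det [[9, 3], [-9, -15]] = -108 ≠ 0, so this unfolding has rank ≥ 2; CP rank is at least every unfolding rank, so rank(T) ≥ 2. (Unfolding ranks only ever bound the CP rank from below — rank(T) can be strictly larger than all of them — so the matching upper bound has to come from an explicit 2-term decomposition.)
Upper bound — finding two terms. Write S_k = T[:,:,k] for the frontal slices: S₀ = [[9, 27, 9], [3, 21, 9], [-12, -18, -3]], S₁ = [[0, 0, 0], [0, 0, 0], [0, 0, 0]], S₂ = [[-9, -27, -9], [-15, -33, -9], [-6, 0, 3]].
If T = a₁ ⊗ b₁ ⊗ c₁ + a₂ ⊗ b₂ ⊗ c₂ then each S_k = c₁[k]·a₁b₁ᵀ + c₂[k]·a₂b₂ᵀ. S₀ and S₂ are linearly independent, so a₁b₁ᵀ and a₂b₂ᵀ must span the same plane of matrices: they are the rank-1 matrices of the form x·S₀ + y·S₂.
The 2×2 minor of x·S₀ + y·S₂ on rows {0,1}, columns {0,1} is 108·x² − 108·y² = 108·(x − y)(x + y), vanishing at (x:y) = (1:1) and (1:-1).
M₁ = S₀ + S₂ = [[0, 0, 0], [-12, -12, 0], [-18, -18, 0]] = (-6)·[0, 2, 3][1, 1, 0]ᵀ and M₂ = S₀ − S₂ = [[18, 54, 18], [18, 54, 18], [-6, -18, -6]] = 6·[3, 3, -1][1, 3, 1]ᵀ, so take a₁ = [0, 2, 3], b₁ = [1, 1, 0], a₂ = [3, 3, -1], b₂ = [1, 3, 1].
Each slice is an integer combination of E₁ = a₁b₁ᵀ and E₂ = a₂b₂ᵀ: S₀ = −3·E₁ + 3·E₂, S₁ = 0, S₂ = −3·E₁ − 3·E₂; reading off coefficients, c₁ = [-3, 0, -3] and c₂ = [3, 0, -3].
Hence T = [0, 2, 3] ⊗ [1, 1, 0] ⊗ [-3, 0, -3] + [3, 3, -1] ⊗ [1, 3, 1] ⊗ [3, 0, -3], so rank(T) ≤ 2.
These bounds meet, so rank(T) = 2.
Check entry T[0,2,2] = -9: (0)·(0)·(-3) + (3)·(1)·(-3) = -9.

rank(T) = 2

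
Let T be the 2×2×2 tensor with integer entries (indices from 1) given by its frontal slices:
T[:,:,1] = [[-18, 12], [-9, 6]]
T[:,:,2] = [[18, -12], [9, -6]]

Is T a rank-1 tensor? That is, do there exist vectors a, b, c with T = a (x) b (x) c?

Yes

If T = a (x) b (x) c then every fibre of T is a multiple of the corresponding factor, so read the factors off the fibres through the nonzero entry T[1,1,1] = -18.
The mode-1 fibre T[:,1,1] = [-18, -9] gives a = [2, 1] (primitive direction); the mode-2 fibre T[1,:,1] = [-18, 12] gives b = [3, -2]; then c[k] = T[1,1,k] / (a[1]·b[1]) = [-18, 18] / 6 = [-3, 3].
Expanding [2, 1] (x) [3, -2] (x) [-3, 3] reproduces all 8 entries of T, so T = [2, 1] (x) [3, -2] (x) [-3, 3] and rank(T) ≤ 1.
Equivalently every frontal slice T[:,:,k] is c[k] times the rank-1 matrix [2, 1] (x) [3, -2]. So T has rank 1 (it is nonzero).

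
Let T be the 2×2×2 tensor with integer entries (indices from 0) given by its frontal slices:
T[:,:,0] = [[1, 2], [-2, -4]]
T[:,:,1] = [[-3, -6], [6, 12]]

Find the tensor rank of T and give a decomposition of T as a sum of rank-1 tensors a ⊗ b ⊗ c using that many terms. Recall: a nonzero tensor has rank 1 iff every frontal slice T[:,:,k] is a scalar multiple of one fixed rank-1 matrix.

rank(T) = 1

Lower bound: T ≠ 0 (e.g. T[0,0,0] = 1), so rank(T) ≥ 1.
Upper bound: if T = a ⊗ b ⊗ c then every fibre of T is a multiple of the corresponding factor, so read the factors off the fibres through the nonzero entry T[0,0,0] = 1.
The mode-1 fibre T[:,0,0] = [1, -2] gives a = [1, -2] (primitive direction); the mode-2 fibre T[0,:,0] = [1, 2] gives b = [1, 2]; then c[k] = T[0,0,k] / (a[0]·b[0]) = [1, -3] / 1 = [1, -3].
Expanding [1, -2] ⊗ [1, 2] ⊗ [1, -3] reproduces all 8 entries of T, so T = [1, -2] ⊗ [1, 2] ⊗ [1, -3] and rank(T) ≤ 1.
These bounds meet, so rank(T) = 1.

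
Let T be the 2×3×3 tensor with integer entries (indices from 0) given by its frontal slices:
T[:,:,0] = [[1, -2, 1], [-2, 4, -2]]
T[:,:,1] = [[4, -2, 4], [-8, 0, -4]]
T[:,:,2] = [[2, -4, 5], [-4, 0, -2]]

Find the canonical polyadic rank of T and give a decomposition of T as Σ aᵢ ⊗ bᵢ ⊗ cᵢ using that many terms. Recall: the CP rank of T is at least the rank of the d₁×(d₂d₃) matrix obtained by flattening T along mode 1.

rank(T) = 3

Lower bound: the mode-3 unfolding of T (rows indexed by k, columns by (i,j) = (0,0), (0,1), (0,2), (1,0), (1,1), (1,2)) is [[1, -2, 1, -2, 4, -2], [4, -2, 4, -8, 0, -4], [2, -4, 5, -4, 0, -2]].
There the 3×3 minor on rows k ∈ {0, 1, 2}, columns (i,j) ∈ {(0,0), (0,1), (0,2)} is det [[1, -2, 1], [4, -2, 4], [2, -4, 5]] = 18 ≠ 0, so this unfolding has rank ≥ 3; CP rank is at least every unfolding rank, so rank(T) ≥ 3. (Flattening ranks never certify an upper bound on CP rank; for that we must actually write T with 3 rank-1 terms.)
Upper bound: T is a sum of 3 rank-1 terms, T = (1, -2) ⊗ (1, -2, 1) ⊗ (1, 0, 0) + (1, -2) ⊗ (2, 0, 1) ⊗ (0, 2, 1) + (1, 0) ⊗ (0, 1, -1) ⊗ (0, -2, -4) (written with every a and b primitive with positive leading entry and the scale carried by c; CP decompositions are not unique, and this one is verified by expanding entrywise), so rank(T) ≤ 3.
These bounds meet, so rank(T) = 3.
Check entry T[0,1,2] = -4: (1)·(-2)·(0) + (1)·(0)·(1) + (1)·(1)·(-4) = -4.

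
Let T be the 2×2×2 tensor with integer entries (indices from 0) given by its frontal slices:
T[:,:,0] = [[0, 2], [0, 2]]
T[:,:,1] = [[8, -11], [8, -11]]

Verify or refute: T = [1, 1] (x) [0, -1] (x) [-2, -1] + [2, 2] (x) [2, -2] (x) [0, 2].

No

Reconstruct entry (0,1,1) from the claimed factors: Σₗ aₗ[0]bₗ[1]cₗ[1] = (1)·(-1)·(-1) + (2)·(-2)·(2) = -7, but T[0,1,1] = -11. The claim is false.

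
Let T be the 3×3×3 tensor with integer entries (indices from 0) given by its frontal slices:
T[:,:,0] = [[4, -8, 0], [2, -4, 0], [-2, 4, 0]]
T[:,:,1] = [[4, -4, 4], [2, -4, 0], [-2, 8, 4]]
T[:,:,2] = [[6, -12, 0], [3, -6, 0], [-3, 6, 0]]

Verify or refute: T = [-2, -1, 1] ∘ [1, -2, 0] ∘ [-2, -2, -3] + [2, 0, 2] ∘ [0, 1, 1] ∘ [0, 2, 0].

Yes

Reconstruct entrywise from the claimed factors. For example, T[2,0,0] = -2 and Σₗ aₗ[2]bₗ[0]cₗ[0] = (1)·(1)·(-2) + (2)·(0)·(0) = -2; checking all 27 entries, every one matches. The claim holds.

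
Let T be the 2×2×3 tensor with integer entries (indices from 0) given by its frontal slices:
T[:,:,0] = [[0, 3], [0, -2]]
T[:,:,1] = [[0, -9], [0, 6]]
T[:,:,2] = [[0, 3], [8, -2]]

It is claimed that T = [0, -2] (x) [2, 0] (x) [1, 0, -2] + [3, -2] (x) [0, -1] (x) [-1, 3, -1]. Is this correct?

No

Reconstruct entry (1,0,0) from the claimed factors: Σₗ aₗ[1]bₗ[0]cₗ[0] = (-2)·(2)·(1) + (-2)·(0)·(-1) = -4, but T[1,0,0] = 0. The claim is false.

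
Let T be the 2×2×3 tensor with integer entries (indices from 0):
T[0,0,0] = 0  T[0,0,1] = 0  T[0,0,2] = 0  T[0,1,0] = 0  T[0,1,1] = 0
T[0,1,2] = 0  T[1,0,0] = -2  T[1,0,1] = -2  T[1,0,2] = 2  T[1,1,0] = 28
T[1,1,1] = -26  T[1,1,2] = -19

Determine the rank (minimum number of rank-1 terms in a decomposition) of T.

2

Lower bound: the mode-3 unfolding of T (rows indexed by k, columns by (i,j) = (0,0), (0,1), (1,0), (1,1)) is [[0, 0, -2, 28], [0, 0, -2, -26], [0, 0, 2, -19]].
There the 2×2 minor on rows k ∈ {0, 1}, columns (i,j) ∈ {(1,0), (1,1)} is det [[-2, 28], [-2, -26]] = 108 ≠ 0, so this unfolding has rank ≥ 2; CP rank is at least every unfolding rank, so rank(T) ≥ 2. (This is only a lower bound: in general the CP rank may exceed every unfolding rank, so we still need to exhibit 2 rank-1 terms summing to T.)
Upper bound — finding two terms. Every mode-1 slice of T is a multiple of one matrix: T[i,:,:] = a[i]·M with a = (0, 1) and M = [[-2, -2, 2], [28, -26, -19]] (rows indexed by j, columns by k). So it suffices to write M as a sum of two rank-1 matrices.
Splitting M by its rows (j = 0, 1), M = (1, 0)(-2, -2, 2)ᵀ + (0, 1)(28, -26, -19)ᵀ.
Hence T = (0, 1) ∘ (1, 0) ∘ (-2, -2, 2) + (0, 1) ∘ (0, 1) ∘ (28, -26, -19), so rank(T) ≤ 2.
These bounds meet, so rank(T) = 2.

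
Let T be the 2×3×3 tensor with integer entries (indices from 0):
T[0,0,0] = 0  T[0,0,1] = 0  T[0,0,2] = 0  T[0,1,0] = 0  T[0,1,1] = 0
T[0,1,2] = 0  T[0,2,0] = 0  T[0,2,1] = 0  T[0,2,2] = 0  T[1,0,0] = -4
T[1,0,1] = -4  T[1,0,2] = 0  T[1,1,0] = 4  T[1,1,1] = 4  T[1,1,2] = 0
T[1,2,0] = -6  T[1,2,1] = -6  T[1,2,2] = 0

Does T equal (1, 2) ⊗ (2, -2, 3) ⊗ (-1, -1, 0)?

No

Reconstruct entry (0,0,0) from the claimed factors: Σₗ aₗ[0]bₗ[0]cₗ[0] = (1)·(2)·(-1) = -2, but T[0,0,0] = 0. The claim is false.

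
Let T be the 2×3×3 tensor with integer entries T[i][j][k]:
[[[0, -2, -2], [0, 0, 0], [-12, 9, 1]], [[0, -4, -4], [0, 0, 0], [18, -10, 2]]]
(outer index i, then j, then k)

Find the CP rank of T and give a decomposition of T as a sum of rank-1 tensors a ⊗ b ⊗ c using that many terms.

Lower bound: the mode-1 unfolding of T (rows indexed by i, columns by (j,k) = (0,0), (0,1), (0,2), (1,0), (1,1), (1,2), (2,0), (2,1), (2,2)) is [[0, -2, -2, 0, 0, 0, -12, 9, 1], [0, -4, -4, 0, 0, 0, 18, -10, 2]].
There the 2×2 minor on rows i ∈ {0, 1}, columns (j,k) ∈ {(0,1), (2,0)} is det [[-2, -12], [-4, 18]] = -84 ≠ 0, so this unfolding has rank ≥ 2; CP rank is at least every unfolding rank, so rank(T) ≥ 2. (This is only a lower bound: in general the CP rank may exceed every unfolding rank, so we still need to exhibit 2 rank-1 terms summing to T.)
Upper bound — finding two terms. Write S_k = T[:,:,k] for the frontal slices: S₀ = [[0, 0, -12], [0, 0, 18]], S₁ = [[-2, 0, 9], [-4, 0, -10]], S₂ = [[-2, 0, 1], [-4, 0, 2]].
If T = a₁ ⊗ b₁ ⊗ c₁ + a₂ ⊗ b₂ ⊗ c₂ then each S_k = c₁[k]·a₁b₁ᵀ + c₂[k]·a₂b₂ᵀ. S₀ and S₁ are linearly independent, so a₁b₁ᵀ and a₂b₂ᵀ must span the same plane of matrices: they are the rank-1 matrices of the form x·S₀ + y·S₁.
The 2×2 minor of x·S₀ + y·S₁ on rows {0,1}, columns {0,2} is −84·xy + 56·y² = (-28)·(3·x − 2·y)(y), vanishing at (x:y) = (2:3) and (1:0).
M₁ = 2·S₀ + 3·S₁ = [[-6, 0, 3], [-12, 0, 6]] = (-3)·[1, 2][2, 0, -1]ᵀ and M₂ = S₀ = [[0, 0, -12], [0, 0, 18]] = (-6)·[2, -3][0, 0, 1]ᵀ, so take a₁ = [1, 2], b₁ = [2, 0, -1], a₂ = [2, -3], b₂ = [0, 0, 1].
Each slice is an integer combination of E₁ = a₁b₁ᵀ and E₂ = a₂b₂ᵀ: S₀ = −6·E₂, S₁ = −E₁ + 4·E₂, S₂ = −E₁; reading off coefficients, c₁ = [0, -1, -1] and c₂ = [-6, 4, 0].
Hence T = [1, 2] ⊗ [2, 0, -1] ⊗ [0, -1, -1] + [2, -3] ⊗ [0, 0, 1] ⊗ [-6, 4, 0], so rank(T) ≤ 2.
These bounds meet, so rank(T) = 2.

rank(T) = 2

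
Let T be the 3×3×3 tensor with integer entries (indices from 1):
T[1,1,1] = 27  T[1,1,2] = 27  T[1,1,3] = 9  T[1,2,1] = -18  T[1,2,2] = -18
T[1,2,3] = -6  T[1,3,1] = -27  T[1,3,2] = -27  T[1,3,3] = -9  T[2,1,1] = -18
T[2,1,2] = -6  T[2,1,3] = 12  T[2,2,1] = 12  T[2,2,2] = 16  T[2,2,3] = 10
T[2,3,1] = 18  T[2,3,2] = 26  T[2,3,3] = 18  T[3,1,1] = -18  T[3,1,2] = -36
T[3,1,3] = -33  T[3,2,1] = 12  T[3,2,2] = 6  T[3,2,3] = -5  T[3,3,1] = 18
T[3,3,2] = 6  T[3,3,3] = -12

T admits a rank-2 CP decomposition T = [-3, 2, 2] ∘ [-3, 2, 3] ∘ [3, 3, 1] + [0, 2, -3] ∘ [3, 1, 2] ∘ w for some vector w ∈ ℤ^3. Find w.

w = [0, 2, 3]

Subtract the known terms from T to get the rank-1 residual R = [0, 2, -3] ∘ [3, 1, 2] ∘ w, so R[i,j,k] = a[i]·b[j]·w[k]. Pick indices with nonzero a[2]·b[1] = (2)·(3) = 6. Only the fibre through (2,1,·) is needed: R[2,1,:] = T[2,1,:] − Σₗ aₗ[2]bₗ[1]cₗ = [-18, -6, 12] − (2)·(-3)·[3, 3, 1] = [0, 12, 18]. Then w[k] = R[2,1,k] / 6 for each k, giving w = [0, 12, 18] / 6 = [0, 2, 3].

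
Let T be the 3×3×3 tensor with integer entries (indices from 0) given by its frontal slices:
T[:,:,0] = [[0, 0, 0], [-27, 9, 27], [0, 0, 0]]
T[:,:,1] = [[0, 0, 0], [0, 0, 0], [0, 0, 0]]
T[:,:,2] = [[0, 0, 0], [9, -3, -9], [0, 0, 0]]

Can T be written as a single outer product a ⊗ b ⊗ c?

If T = a ⊗ b ⊗ c then every fibre of T is a multiple of the corresponding factor, so read the factors off the fibres through the nonzero entry T[1,0,0] = -27.
The mode-1 fibre T[:,0,0] = [0, -27, 0] gives a = [0, 1, 0] (primitive direction); the mode-2 fibre T[1,:,0] = [-27, 9, 27] gives b = [3, -1, -3]; then c[k] = T[1,0,k] / (a[1]·b[0]) = [-27, 0, 9] / 3 = [-9, 0, 3].
Expanding [0, 1, 0] ⊗ [3, -1, -3] ⊗ [-9, 0, 3] reproduces all 27 entries of T, so T = [0, 1, 0] ⊗ [3, -1, -3] ⊗ [-9, 0, 3] and rank(T) ≤ 1.
Equivalently every frontal slice T[:,:,k] is c[k] times the rank-1 matrix [0, 1, 0] ⊗ [3, -1, -3]. So T has rank 1 (it is nonzero).

Yes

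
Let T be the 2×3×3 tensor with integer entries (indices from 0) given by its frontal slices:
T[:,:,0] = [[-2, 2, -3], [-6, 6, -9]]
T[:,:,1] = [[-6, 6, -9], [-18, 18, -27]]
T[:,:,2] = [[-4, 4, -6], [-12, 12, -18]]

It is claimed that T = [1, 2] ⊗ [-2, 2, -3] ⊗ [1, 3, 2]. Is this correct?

Reconstruct entry (1,0,0) from the claimed factors: Σₗ aₗ[1]bₗ[0]cₗ[0] = (2)·(-2)·(1) = -4, but T[1,0,0] = -6. The claim is false.

No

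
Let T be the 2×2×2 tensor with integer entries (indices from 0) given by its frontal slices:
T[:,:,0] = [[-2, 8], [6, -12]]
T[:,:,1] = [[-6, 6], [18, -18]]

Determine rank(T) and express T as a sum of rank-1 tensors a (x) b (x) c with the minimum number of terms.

Lower bound: in the mode-1 unfolding of T (rows indexed by i, columns by (j,k)) the 2×2 minor on rows i ∈ {0, 1}, columns (j,k) ∈ {(0,0), (1,0)} is det [[-2, 8], [6, -12]] = -24 ≠ 0, so that unfolding has rank ≥ 2 and hence rank(T) ≥ 2 (CP rank is at least every unfolding rank, though it can be larger).
Upper bound: with S_k = T[:,:,k], the two rank-1 terms a₁b₁ᵀ, a₂b₂ᵀ are the rank-1 members of the pencil x·S₀ + y·S₁.
det(x·S₀ + y·S₁) is −24·x² − 72·xy = (-24)·(x + 3·y)(x), vanishing at (x:y) = (3:-1) and (0:1).
M₁ = 3·S₀ − S₁ = [[0, 18], [0, -18]] = 18·[1, -1][0, 1]ᵀ and M₂ = S₁ = [[-6, 6], [18, -18]] = (-6)·[1, -3][1, -1]ᵀ, so take a₁ = [1, -1], b₁ = [0, 1], a₂ = [1, -3], b₂ = [1, -1].
Each slice is an integer combination of E₁ = a₁b₁ᵀ and E₂ = a₂b₂ᵀ: S₀ = 6·E₁ − 2·E₂, S₁ = −6·E₂; reading off coefficients, c₁ = [6, 0] and c₂ = [-2, -6].
Hence T = [1, -1] (x) [0, 1] (x) [6, 0] + [1, -3] (x) [1, -1] (x) [-2, -6], so rank(T) ≤ 2.
These bounds meet, so rank(T) = 2.

rank(T) = 2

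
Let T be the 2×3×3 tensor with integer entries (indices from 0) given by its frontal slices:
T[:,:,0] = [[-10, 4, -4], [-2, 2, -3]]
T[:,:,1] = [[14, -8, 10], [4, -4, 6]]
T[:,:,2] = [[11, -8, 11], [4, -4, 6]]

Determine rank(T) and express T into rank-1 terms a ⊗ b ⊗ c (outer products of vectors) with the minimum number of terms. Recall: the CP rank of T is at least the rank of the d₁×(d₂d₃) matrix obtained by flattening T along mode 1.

Lower bound: the mode-3 unfolding of T (rows indexed by k, columns by (i,j) = (0,0), (0,1), (0,2), (1,0), (1,1), (1,2)) is [[-10, 4, -4, -2, 2, -3], [14, -8, 10, 4, -4, 6], [11, -8, 11, 4, -4, 6]].
There the 2×2 minor on rows k ∈ {0, 1}, columns (i,j) ∈ {(0,0), (0,1)} is det [[-10, 4], [14, -8]] = 24 ≠ 0, so this unfolding has rank ≥ 2; CP rank is at least every unfolding rank, so rank(T) ≥ 2. (This is only a lower bound: in general the CP rank may exceed every unfolding rank, so we still need to exhibit 2 rank-1 terms summing to T.)
Upper bound — finding two terms. Write S_k = T[:,:,k] for the frontal slices: S₀ = [[-10, 4, -4], [-2, 2, -3]], S₁ = [[14, -8, 10], [4, -4, 6]], S₂ = [[11, -8, 11], [4, -4, 6]].
If T = a₁ ⊗ b₁ ⊗ c₁ + a₂ ⊗ b₂ ⊗ c₂ then each S_k = c₁[k]·a₁b₁ᵀ + c₂[k]·a₂b₂ᵀ. S₀ and S₁ are linearly independent, so a₁b₁ᵀ and a₂b₂ᵀ must span the same plane of matrices: they are the rank-1 matrices of the form x·S₀ + y·S₁.
The 2×2 minor of x·S₀ + y·S₁ on rows {0,1}, columns {0,1} is −12·x² + 36·xy − 24·y² = (-12)·(x − 2·y)(x − y), vanishing at (x:y) = (2:1) and (1:1).
M₁ = 2·S₀ + S₁ = [[-6, 0, 2], [0, 0, 0]] = (-2)·[1, 0][3, 0, -1]ᵀ and M₂ = S₀ + S₁ = [[4, -4, 6], [2, -2, 3]] = [2, 1][2, -2, 3]ᵀ, so take a₁ = [1, 0], b₁ = [3, 0, -1], a₂ = [2, 1], b₂ = [2, -2, 3].
Each slice is an integer combination of E₁ = a₁b₁ᵀ and E₂ = a₂b₂ᵀ: S₀ = −2·E₁ − E₂, S₁ = 2·E₁ + 2·E₂, S₂ = E₁ + 2·E₂; reading off coefficients, c₁ = [-2, 2, 1] and c₂ = [-1, 2, 2].
Hence T = [1, 0] ⊗ [3, 0, -1] ⊗ [-2, 2, 1] + [2, 1] ⊗ [2, -2, 3] ⊗ [-1, 2, 2], so rank(T) ≤ 2.
These bounds meet, so rank(T) = 2.

rank(T) = 2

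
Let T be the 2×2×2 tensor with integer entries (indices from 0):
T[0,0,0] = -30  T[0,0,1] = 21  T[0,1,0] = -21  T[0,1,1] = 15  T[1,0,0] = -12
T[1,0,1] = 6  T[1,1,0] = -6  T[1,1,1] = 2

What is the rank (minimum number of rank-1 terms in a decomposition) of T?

Lower bound: in the mode-3 unfolding of T (rows indexed by k, columns by (i,j)) the 2×2 minor on rows k ∈ {0, 1}, columns (i,j) ∈ {(0,0), (0,1)} is det [[-30, -21], [21, 15]] = -9 ≠ 0, so that unfolding has rank ≥ 2 and hence rank(T) ≥ 2 (CP rank is at least every unfolding rank, though it can be larger).
Upper bound: with S_k = T[:,:,k], the two rank-1 terms a₁b₁ᵀ, a₂b₂ᵀ are the rank-1 members of the pencil x·S₀ + y·S₁.
det(x·S₀ + y·S₁) is −72·x² + 120·xy − 48·y² = (-24)·(3·x − 2·y)(x − y), vanishing at (x:y) = (2:3) and (1:1).
M₁ = 2·S₀ + 3·S₁ = [[3, 3], [-6, -6]] = 3·(1, -2)(1, 1)ᵀ and M₂ = S₀ + S₁ = [[-9, -6], [-6, -4]] = −(3, 2)(3, 2)ᵀ, so take a₁ = (1, -2), b₁ = (1, 1), a₂ = (3, 2), b₂ = (3, 2).
Each slice is an integer combination of E₁ = a₁b₁ᵀ and E₂ = a₂b₂ᵀ: S₀ = −3·E₁ − 3·E₂, S₁ = 3·E₁ + 2·E₂; reading off coefficients, c₁ = (-3, 3) and c₂ = (-3, 2).
Hence T = (1, -2) ⊗ (1, 1) ⊗ (-3, 3) + (3, 2) ⊗ (3, 2) ⊗ (-3, 2), so rank(T) ≤ 2.
These bounds meet, so rank(T) = 2.

2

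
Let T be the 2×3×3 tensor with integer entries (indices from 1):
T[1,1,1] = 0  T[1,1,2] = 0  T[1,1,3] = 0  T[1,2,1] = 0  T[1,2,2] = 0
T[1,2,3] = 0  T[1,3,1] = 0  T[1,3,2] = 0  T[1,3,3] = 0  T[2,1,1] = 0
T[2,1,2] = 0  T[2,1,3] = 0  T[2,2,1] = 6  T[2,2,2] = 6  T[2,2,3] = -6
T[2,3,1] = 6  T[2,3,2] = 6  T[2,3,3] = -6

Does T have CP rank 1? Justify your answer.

Yes

If T = a ⊗ b ⊗ c then every fibre of T is a multiple of the corresponding factor, so read the factors off the fibres through the nonzero entry T[2,2,1] = 6.
The mode-1 fibre T[:,2,1] = [0, 6] gives a = [0, 1] (primitive direction); the mode-2 fibre T[2,:,1] = [0, 6, 6] gives b = [0, 1, 1]; then c[k] = T[2,2,k] / (a[2]·b[2]) = [6, 6, -6] / 1 = [6, 6, -6].
Expanding [0, 1] ⊗ [0, 1, 1] ⊗ [6, 6, -6] reproduces all 18 entries of T, so T = [0, 1] ⊗ [0, 1, 1] ⊗ [6, 6, -6] and rank(T) ≤ 1.
Equivalently every frontal slice T[:,:,k] is c[k] times the rank-1 matrix [0, 1] ⊗ [0, 1, 1]. So T has rank 1 (it is nonzero).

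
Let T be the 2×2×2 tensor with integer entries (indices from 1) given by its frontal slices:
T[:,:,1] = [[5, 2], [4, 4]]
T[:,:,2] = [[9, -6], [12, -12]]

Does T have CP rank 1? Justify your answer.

The mode-2 unfolding of T (rows indexed by j, columns by (i,k) = (1,1), (1,2), (2,1), (2,2)) is [[5, 9, 4, 12], [2, -6, 4, -12]].
There the 2×2 minor on rows j ∈ {1, 2}, columns (i,k) ∈ {(1,1), (1,2)} is det [[5, 9], [2, -6]] = -48 ≠ 0, so this unfolding has rank ≥ 2; CP rank is at least every unfolding rank, so rank(T) ≥ 2.
In particular rank(T) ≥ 2 > 1, so T is not rank-1.

No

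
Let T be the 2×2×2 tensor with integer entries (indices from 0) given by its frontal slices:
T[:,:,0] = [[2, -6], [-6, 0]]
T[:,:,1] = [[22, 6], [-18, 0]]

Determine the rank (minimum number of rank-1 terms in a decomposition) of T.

2

Lower bound: the mode-2 unfolding of T (rows indexed by j, columns by (i,k) = (0,0), (0,1), (1,0), (1,1)) is [[2, 22, -6, -18], [-6, 6, 0, 0]].
There the 2×2 minor on rows j ∈ {0, 1}, columns (i,k) ∈ {(0,0), (0,1)} is det [[2, 22], [-6, 6]] = 144 ≠ 0, so this unfolding has rank ≥ 2; CP rank is at least every unfolding rank, so rank(T) ≥ 2. (Flattening ranks never certify an upper bound on CP rank; for that we must actually write T with 2 rank-1 terms.)
Upper bound — finding two terms. Write S_k = T[:,:,k] for the frontal slices: S₀ = [[2, -6], [-6, 0]], S₁ = [[22, 6], [-18, 0]].
If T = a₁ ⊗ b₁ ⊗ c₁ + a₂ ⊗ b₂ ⊗ c₂ then each S_k = c₁[k]·a₁b₁ᵀ + c₂[k]·a₂b₂ᵀ. S₀ and S₁ are linearly independent, so a₁b₁ᵀ and a₂b₂ᵀ must span the same plane of matrices: they are the rank-1 matrices of the form x·S₀ + y·S₁.
det(x·S₀ + y·S₁) is −36·x² − 72·xy + 108·y² = (-36)·(x + 3·y)(x − y), vanishing at (x:y) = (3:-1) and (1:1).
M₁ = 3·S₀ − S₁ = [[-16, -24], [0, 0]] = (-8)·(1, 0)(2, 3)ᵀ and M₂ = S₀ + S₁ = [[24, 0], [-24, 0]] = 24·(1, -1)(1, 0)ᵀ, so take a₁ = (1, 0), b₁ = (2, 3), a₂ = (1, -1), b₂ = (1, 0).
Each slice is an integer combination of E₁ = a₁b₁ᵀ and E₂ = a₂b₂ᵀ: S₀ = −2·E₁ + 6·E₂, S₁ = 2·E₁ + 18·E₂; reading off coefficients, c₁ = (-2, 2) and c₂ = (6, 18).
Hence T = (1, 0) ⊗ (2, 3) ⊗ (-2, 2) + (1, -1) ⊗ (1, 0) ⊗ (6, 18), so rank(T) ≤ 2.
These bounds meet, so rank(T) = 2.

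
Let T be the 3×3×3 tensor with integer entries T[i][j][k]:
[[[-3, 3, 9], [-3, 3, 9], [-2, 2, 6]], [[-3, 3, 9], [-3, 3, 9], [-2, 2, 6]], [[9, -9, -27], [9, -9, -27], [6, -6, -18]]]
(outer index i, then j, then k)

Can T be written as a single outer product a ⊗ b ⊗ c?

Yes

If T = a ⊗ b ⊗ c then every fibre of T is a multiple of the corresponding factor, so read the factors off the fibres through the nonzero entry T[0,0,0] = -3.
The mode-1 fibre T[:,0,0] = [-3, -3, 9] gives a = [1, 1, -3] (primitive direction); the mode-2 fibre T[0,:,0] = [-3, -3, -2] gives b = [3, 3, 2]; then c[k] = T[0,0,k] / (a[0]·b[0]) = [-3, 3, 9] / 3 = [-1, 1, 3].
Expanding [1, 1, -3] ⊗ [3, 3, 2] ⊗ [-1, 1, 3] reproduces all 27 entries of T, so T = [1, 1, -3] ⊗ [3, 3, 2] ⊗ [-1, 1, 3] and rank(T) ≤ 1.
Equivalently every frontal slice T[:,:,k] is c[k] times the rank-1 matrix [1, 1, -3] ⊗ [3, 3, 2]. So T has rank 1 (it is nonzero).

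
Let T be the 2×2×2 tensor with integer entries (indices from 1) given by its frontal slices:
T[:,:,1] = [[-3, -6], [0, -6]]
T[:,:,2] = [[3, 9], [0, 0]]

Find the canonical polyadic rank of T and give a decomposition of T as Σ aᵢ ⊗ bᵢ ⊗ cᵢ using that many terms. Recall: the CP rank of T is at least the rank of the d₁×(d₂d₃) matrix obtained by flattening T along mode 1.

rank(T) = 2

Lower bound: the mode-1 unfolding of T (rows indexed by i, columns by (j,k) = (1,1), (1,2), (2,1), (2,2)) is [[-3, 3, -6, 9], [0, 0, -6, 0]].
There the 2×2 minor on rows i ∈ {1, 2}, columns (j,k) ∈ {(1,1), (2,1)} is det [[-3, -6], [0, -6]] = 18 ≠ 0, so this unfolding has rank ≥ 2; CP rank is at least every unfolding rank, so rank(T) ≥ 2. (Unfolding ranks only ever bound the CP rank from below — rank(T) can be strictly larger than all of them — so the matching upper bound has to come from an explicit 2-term decomposition.)
Upper bound — finding two terms. Write S_k = T[:,:,k] for the frontal slices: S₁ = [[-3, -6], [0, -6]], S₂ = [[3, 9], [0, 0]].
If T = a₁ ⊗ b₁ ⊗ c₁ + a₂ ⊗ b₂ ⊗ c₂ then each S_k = c₁[k]·a₁b₁ᵀ + c₂[k]·a₂b₂ᵀ. S₁ and S₂ are linearly independent, so a₁b₁ᵀ and a₂b₂ᵀ must span the same plane of matrices: they are the rank-1 matrices of the form x·S₁ + y·S₂.
det(x·S₁ + y·S₂) is 18·x² − 18·xy = 18·(x − y)(x), vanishing at (x:y) = (1:1) and (0:1).
M₁ = S₁ + S₂ = [[0, 3], [0, -6]] = 3·[1, -2][0, 1]ᵀ and M₂ = S₂ = [[3, 9], [0, 0]] = 3·[1, 0][1, 3]ᵀ, so take a₁ = [1, -2], b₁ = [0, 1], a₂ = [1, 0], b₂ = [1, 3].
Each slice is an integer combination of E₁ = a₁b₁ᵀ and E₂ = a₂b₂ᵀ: S₁ = 3·E₁ − 3·E₂, S₂ = 3·E₂; reading off coefficients, c₁ = [3, 0] and c₂ = [-3, 3].
Hence T = [1, -2] ⊗ [0, 1] ⊗ [3, 0] + [1, 0] ⊗ [1, 3] ⊗ [-3, 3], so rank(T) ≤ 2.
These bounds meet, so rank(T) = 2.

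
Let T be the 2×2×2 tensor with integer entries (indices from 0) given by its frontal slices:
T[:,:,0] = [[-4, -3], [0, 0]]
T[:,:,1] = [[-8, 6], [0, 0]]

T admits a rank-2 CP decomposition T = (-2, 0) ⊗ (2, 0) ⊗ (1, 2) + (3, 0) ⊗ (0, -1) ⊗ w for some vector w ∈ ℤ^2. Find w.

w = (1, -2)

Subtract the known terms from T to get the rank-1 residual R = (3, 0) ⊗ (0, -1) ⊗ w, so R[i,j,k] = a[i]·b[j]·w[k]. Pick indices with nonzero a[0]·b[1] = (3)·(-1) = -3. Only the fibre through (0,1,·) is needed: R[0,1,:] = T[0,1,:] − Σₗ aₗ[0]bₗ[1]cₗ = [-3, 6] − (-2)·(0)·(1, 2) = [-3, 6]. Then w[k] = R[0,1,k] / -3 for each k, giving w = [-3, 6] / -3 = (1, -2).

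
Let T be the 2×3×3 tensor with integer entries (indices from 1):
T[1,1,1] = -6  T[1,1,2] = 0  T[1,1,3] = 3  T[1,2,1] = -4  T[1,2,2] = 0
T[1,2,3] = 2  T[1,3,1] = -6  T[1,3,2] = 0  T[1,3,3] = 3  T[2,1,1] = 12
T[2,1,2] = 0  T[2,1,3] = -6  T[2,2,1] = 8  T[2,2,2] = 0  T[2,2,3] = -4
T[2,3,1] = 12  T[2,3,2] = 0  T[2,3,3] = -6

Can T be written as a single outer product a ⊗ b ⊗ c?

The mode-1 fibre T[:,1,1] = [-6, 12] gives a = (1, -2) (primitive direction); the mode-2 fibre T[1,:,1] = [-6, -4, -6] gives b = (3, 2, 3); then c[k] = T[1,1,k] / (a[1]·b[1]) = [-6, 0, 3] / 3 = (-2, 0, 1).
Expanding (1, -2) ⊗ (3, 2, 3) ⊗ (-2, 0, 1) reproduces all 18 entries of T, so T = (1, -2) ⊗ (3, 2, 3) ⊗ (-2, 0, 1) and rank(T) ≤ 1.
Equivalently every frontal slice T[:,:,k] is c[k] times the rank-1 matrix (1, -2) ⊗ (3, 2, 3). So T has rank 1 (it is nonzero).

Yes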